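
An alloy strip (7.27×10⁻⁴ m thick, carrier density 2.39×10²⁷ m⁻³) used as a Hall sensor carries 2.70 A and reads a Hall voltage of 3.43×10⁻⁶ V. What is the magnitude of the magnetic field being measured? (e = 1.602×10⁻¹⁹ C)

B ≈ 0.354 T

From V_H = IB/(n e t), B = V_H n e t / I.
B = (3.43×10⁻⁶)(2.39×10²⁷)(1.602×10⁻¹⁹)(7.27×10⁻⁴)/2.70 ≈ 0.354 T.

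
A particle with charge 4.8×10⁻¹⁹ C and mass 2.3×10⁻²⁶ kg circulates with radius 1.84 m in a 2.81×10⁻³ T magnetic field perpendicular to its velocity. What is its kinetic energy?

v = |q|Br/m, then KE = ½mv² = (qBr)²/(2m).
v = (4.8×10⁻¹⁹)(2.81×10⁻³)(1.84)/2.3×10⁻²⁶ ≈ 1.079×10⁵ m/s.
KE = ½(2.3×10⁻²⁶)(1.079×10⁵)² ≈ 1.34×10⁻¹⁶ J.

KE ≈ 1.34×10⁻¹⁶ J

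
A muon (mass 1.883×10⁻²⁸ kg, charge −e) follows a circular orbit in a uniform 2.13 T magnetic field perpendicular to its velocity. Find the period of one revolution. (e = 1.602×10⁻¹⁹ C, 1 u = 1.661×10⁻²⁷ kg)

The cyclotron period depends only on m, q, B: T = 2πm/(|q|B).
T = 2π(1.883×10⁻²⁸)/((1.602×10⁻¹⁹)(2.13)) ≈ 3.47×10⁻⁹ s.

T ≈ 3.47×10⁻⁹ s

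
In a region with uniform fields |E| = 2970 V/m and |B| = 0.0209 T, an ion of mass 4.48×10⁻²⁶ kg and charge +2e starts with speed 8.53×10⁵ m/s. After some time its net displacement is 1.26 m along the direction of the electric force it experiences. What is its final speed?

v_f ≈ 8.84×10⁵ m/s

B does no work; ΔKE = |q|E d.
½mv_f² = ½mv₀² + |q|Ed = ½(4.48×10⁻²⁶)(8.53×10⁵)² + (3.204×10⁻¹⁹)(2970)(1.26) ≈ 1.630×10⁻¹⁴ J + 1.199×10⁻¹⁵ J ≈ 1.750×10⁻¹⁴ J.
v_f = √(2·1.750×10⁻¹⁴/4.48×10⁻²⁶) ≈ 8.84×10⁵ m/s.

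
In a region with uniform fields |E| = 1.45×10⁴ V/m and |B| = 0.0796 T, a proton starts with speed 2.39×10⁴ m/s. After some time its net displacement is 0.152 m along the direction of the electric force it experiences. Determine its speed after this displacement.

B does no work; ΔKE = |q|E d.
½mv_f² = ½mv₀² + |q|Ed = ½(1.673×10⁻²⁷)(2.39×10⁴)² + (1.602×10⁻¹⁹)(1.45×10⁴)(0.152) ≈ 4.778×10⁻¹⁹ J + 3.531×10⁻¹⁶ J ≈ 3.536×10⁻¹⁶ J.
v_f = √(2·3.536×10⁻¹⁶/1.673×10⁻²⁷) ≈ 6.50×10⁵ m/s.

v_f ≈ 6.50×10⁵ m/s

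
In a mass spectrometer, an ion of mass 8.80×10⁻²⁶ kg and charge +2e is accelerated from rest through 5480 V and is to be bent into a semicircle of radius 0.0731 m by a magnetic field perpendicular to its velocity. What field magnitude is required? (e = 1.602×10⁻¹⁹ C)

v = √(2|q|V/m) = √(2·3.204×10⁻¹⁹·5480/8.80×10⁻²⁶) ≈ 1.998×10⁵ m/s.
B = mv/(|q|r) = (8.80×10⁻²⁶)(1.998×10⁵)/((3.204×10⁻¹⁹)(0.0731)) ≈ 0.751 T.

B ≈ 0.751 T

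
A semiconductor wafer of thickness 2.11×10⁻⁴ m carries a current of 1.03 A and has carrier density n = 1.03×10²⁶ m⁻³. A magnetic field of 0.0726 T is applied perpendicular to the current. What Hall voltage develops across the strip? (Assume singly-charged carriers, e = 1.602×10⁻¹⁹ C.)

V_H ≈ 2.15×10⁻⁵ V

V_H = IB/(n e t).
V_H = (1.03)(0.0726)/((1.03×10²⁶)(1.602×10⁻¹⁹)(2.11×10⁻⁴)) ≈ 2.15×10⁻⁵ V.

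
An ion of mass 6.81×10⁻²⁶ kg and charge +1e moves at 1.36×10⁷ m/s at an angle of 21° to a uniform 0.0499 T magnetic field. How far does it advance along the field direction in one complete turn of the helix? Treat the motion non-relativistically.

p ≈ 680 m

v∥ = v cosθ = 1.36×10⁷·cos21° ≈ 1.270×10⁷ m/s.
T = 2πm/(|q|B) = 2π(6.81×10⁻²⁶)/((1.602×10⁻¹⁹)(0.0499)) ≈ 5.353×10⁻⁵ s.
pitch = v∥ T = (1.270×10⁷)(5.353×10⁻⁵) ≈ 680 m.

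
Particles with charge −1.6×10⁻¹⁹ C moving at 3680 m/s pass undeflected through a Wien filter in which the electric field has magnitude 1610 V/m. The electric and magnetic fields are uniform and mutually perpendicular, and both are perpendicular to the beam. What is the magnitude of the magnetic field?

Balance of forces in the selector: qE = qvB ⇒ B = E/v.
B = 1610/3680 = 0.438 T.

B = 0.438 T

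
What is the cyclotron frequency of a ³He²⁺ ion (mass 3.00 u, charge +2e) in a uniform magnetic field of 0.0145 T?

f = |q|B/(2πm).
f = (3.204×10⁻¹⁹)(0.0145)/(2π·4.983×10⁻²⁷) ≈ 1.48×10⁵ Hz.

f ≈ 1.48×10⁵ Hz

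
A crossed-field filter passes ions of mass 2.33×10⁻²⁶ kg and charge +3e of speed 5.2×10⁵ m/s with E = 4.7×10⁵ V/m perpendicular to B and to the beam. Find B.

B = 0.90 T

Balance of forces in the selector: qE = qvB ⇒ B = E/v.
B = 4.7×10⁵/5.2×10⁵ = 0.90 T.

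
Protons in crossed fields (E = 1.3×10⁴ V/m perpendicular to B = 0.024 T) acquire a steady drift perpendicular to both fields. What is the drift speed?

The E×B drift speed is v_d = E/B.
v_d = 1.3×10⁴/0.024 = 5.4×10⁵ m/s.

v_d ≈ 5.4×10⁵ m/s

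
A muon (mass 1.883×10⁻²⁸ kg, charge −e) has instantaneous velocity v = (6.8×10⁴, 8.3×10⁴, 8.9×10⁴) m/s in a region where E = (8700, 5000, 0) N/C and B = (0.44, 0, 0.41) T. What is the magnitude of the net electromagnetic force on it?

|F| ≈ 9.37×10⁻¹⁵ N

v×B = (3.40×10⁴, 1.13×10⁴, -3.65×10⁴) N/C.
E + v×B = (4.27×10⁴, 1.63×10⁴, -3.65×10⁴) N/C.
F = q(E + v×B) = (−1.602×10⁻¹⁹ C)·(4.27×10⁴, 1.63×10⁴, -3.65×10⁴) = (-6.85×10⁻¹⁵, -2.61×10⁻¹⁵, 5.85×10⁻¹⁵) N.
|F| = 9.37×10⁻¹⁵ N.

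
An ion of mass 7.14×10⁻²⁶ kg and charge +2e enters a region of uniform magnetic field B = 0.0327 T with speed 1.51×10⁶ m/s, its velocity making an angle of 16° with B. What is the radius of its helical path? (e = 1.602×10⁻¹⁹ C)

v⊥ = v sinθ = 1.51×10⁶·sin16° ≈ 4.162×10⁵ m/s.
r = m v⊥/(|q|B) = (7.14×10⁻²⁶)(4.162×10⁵)/((3.204×10⁻¹⁹)(0.0327)) ≈ 2.84 m.

r ≈ 2.84 m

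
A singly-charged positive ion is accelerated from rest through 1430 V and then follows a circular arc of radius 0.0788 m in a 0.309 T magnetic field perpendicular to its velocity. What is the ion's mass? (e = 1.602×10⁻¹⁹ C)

m ≈ 3.32×10⁻²⁶ kg

Combine |q|V = ½mv² and r = mv/(|q|B): eliminate v to get m = qB²r²/(2V).
m = (1.602×10⁻¹⁹)(0.309)²(0.0788)²/(2·1430) ≈ 3.32×10⁻²⁶ kg.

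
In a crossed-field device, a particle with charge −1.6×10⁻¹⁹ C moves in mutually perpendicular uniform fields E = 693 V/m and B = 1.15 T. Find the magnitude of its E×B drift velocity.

v_d ≈ 603 m/s

The steady drift has the magnetic force balancing the electric force, so v_d = E/B.
v_d = 693/1.15 = 603 m/s.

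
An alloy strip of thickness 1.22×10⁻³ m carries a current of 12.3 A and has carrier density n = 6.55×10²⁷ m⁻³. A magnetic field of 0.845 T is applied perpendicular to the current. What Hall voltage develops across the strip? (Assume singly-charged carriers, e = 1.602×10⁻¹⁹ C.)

V_H ≈ 8.12×10⁻⁶ V

V_H = IB/(n e t).
V_H = (12.3)(0.845)/((6.55×10²⁷)(1.602×10⁻¹⁹)(1.22×10⁻³)) ≈ 8.12×10⁻⁶ V.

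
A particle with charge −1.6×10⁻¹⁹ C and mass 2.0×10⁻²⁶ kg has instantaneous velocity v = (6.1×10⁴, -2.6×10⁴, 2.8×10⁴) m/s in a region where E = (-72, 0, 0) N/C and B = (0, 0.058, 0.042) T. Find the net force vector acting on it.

v×B = (-2720, -2560, 3540) N/C.
E + v×B = (-2790, -2560, 3540) N/C.
F = q(E + v×B) = (−1.6×10⁻¹⁹ C)·(-2790, -2560, 3540) = (4.46×10⁻¹⁶, 4.10×10⁻¹⁶, -5.66×10⁻¹⁶) N.

F ≈ (4.46×10⁻¹⁶, 4.10×10⁻¹⁶, -5.66×10⁻¹⁶) N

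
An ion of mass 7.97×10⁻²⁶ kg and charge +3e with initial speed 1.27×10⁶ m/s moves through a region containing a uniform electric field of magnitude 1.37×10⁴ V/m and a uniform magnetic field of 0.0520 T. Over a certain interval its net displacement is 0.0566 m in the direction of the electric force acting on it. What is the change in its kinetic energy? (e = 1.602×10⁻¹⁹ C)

ΔKE ≈ 3.73×10⁻¹⁶ J

The magnetic force is always ⟂ v and does no work; only the electric force changes KE.
ΔKE = F_E · d = |q|E d = (4.806×10⁻¹⁹)(1.37×10⁴)(0.0566) ≈ 3.73×10⁻¹⁶ J.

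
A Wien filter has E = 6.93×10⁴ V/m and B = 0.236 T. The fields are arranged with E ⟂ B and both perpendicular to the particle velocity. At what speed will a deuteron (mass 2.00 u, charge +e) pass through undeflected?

For undeflected motion the electric and magnetic forces balance: qE = qvB.
v = E/B = 6.93×10⁴/0.236 = 2.94×10⁵ m/s.

v = 2.94×10⁵ m/s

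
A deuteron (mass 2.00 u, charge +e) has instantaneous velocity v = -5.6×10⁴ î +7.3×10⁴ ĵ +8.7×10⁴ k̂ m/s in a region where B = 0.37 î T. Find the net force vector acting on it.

v×B = (0, 3.22×10⁴, -2.70×10⁴) N/C.
F = q v×B = (1.602×10⁻¹⁹ C)·(0, 3.22×10⁴, -2.70×10⁴) = (0, 5.16×10⁻¹⁵, -4.33×10⁻¹⁵) N.

F ≈ (0, 5.16×10⁻¹⁵, -4.33×10⁻¹⁵) N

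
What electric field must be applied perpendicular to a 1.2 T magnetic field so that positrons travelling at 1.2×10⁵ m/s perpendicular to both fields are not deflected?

For straight-line motion qE = qvB, so E = vB.
E = 1.2×10⁵ × 1.2 = 1.4×10⁵ V/m.

E = 1.4×10⁵ V/m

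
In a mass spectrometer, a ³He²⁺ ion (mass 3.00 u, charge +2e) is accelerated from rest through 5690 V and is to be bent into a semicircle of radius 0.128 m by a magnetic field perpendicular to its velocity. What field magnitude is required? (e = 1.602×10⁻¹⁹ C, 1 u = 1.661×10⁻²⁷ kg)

v = √(2|q|V/m) = √(2·3.204×10⁻¹⁹·5690/4.983×10⁻²⁷) ≈ 8.554×10⁵ m/s.
B = mv/(|q|r) = (4.983×10⁻²⁷)(8.554×10⁵)/((3.204×10⁻¹⁹)(0.128)) ≈ 0.104 T.

B ≈ 0.104 T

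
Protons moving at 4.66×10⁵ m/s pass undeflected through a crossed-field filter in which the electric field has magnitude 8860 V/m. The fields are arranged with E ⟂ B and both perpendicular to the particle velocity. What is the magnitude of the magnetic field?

Balance of forces in the selector: qE = qvB ⇒ B = E/v.
B = 8860/4.66×10⁵ = 0.0190 T.

B = 0.0190 T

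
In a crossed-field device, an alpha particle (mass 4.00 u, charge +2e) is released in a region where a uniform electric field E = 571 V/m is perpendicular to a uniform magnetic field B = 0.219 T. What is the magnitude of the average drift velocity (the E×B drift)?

The steady drift has the magnetic force balancing the electric force, so v_d = E/B.
v_d = 571/0.219 = 2610 m/s.

v_d ≈ 2610 m/s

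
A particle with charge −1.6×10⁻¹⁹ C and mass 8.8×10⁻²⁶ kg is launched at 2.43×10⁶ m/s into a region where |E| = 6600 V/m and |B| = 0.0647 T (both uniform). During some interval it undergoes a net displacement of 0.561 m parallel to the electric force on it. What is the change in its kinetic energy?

ΔKE ≈ 5.92×10⁻¹⁶ J

The magnetic force is always ⟂ v and does no work; only the electric force changes KE.
ΔKE = F_E · d = |q|E d = (1.6×10⁻¹⁹)(6600)(0.561) ≈ 5.92×10⁻¹⁶ J.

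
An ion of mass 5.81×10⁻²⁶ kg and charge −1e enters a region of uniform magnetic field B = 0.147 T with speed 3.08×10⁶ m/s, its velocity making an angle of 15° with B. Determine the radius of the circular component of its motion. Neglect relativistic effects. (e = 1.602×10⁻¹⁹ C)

r ≈ 1.97 m

v⊥ = v sinθ = 3.08×10⁶·sin15° ≈ 7.972×10⁵ m/s.
r = m v⊥/(|q|B) = (5.81×10⁻²⁶)(7.972×10⁵)/((1.602×10⁻¹⁹)(0.147)) ≈ 1.97 m.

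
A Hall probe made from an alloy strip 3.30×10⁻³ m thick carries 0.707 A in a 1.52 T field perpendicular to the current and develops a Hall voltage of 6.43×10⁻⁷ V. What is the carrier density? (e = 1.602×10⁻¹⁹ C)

n ≈ 3.16×10²⁷ m⁻³

From V_H = IB/(n e t), n = IB/(V_H e t).
n = (0.707)(1.52)/((6.43×10⁻⁷)(1.602×10⁻¹⁹)(3.30×10⁻³)) ≈ 3.16×10²⁷ m⁻³.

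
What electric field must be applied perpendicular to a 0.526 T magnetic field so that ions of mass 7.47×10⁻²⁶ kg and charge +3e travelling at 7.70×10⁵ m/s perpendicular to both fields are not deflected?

For straight-line motion qE = qvB, so E = vB.
E = 7.70×10⁵ × 0.526 = 4.05×10⁵ V/m.

E = 4.05×10⁵ V/m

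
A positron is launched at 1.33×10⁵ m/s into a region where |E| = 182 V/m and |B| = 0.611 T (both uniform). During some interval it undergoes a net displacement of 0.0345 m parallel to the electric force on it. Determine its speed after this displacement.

B does no work; ΔKE = |q|E d.
½mv_f² = ½mv₀² + |q|Ed = ½(9.109×10⁻³¹)(1.33×10⁵)² + (1.602×10⁻¹⁹)(182)(0.0345) ≈ 8.056×10⁻²¹ J + 1.006×10⁻¹⁸ J ≈ 1.014×10⁻¹⁸ J.
v_f = √(2·1.014×10⁻¹⁸/9.109×10⁻³¹) ≈ 1.49×10⁶ m/s.

v_f ≈ 1.49×10⁶ m/s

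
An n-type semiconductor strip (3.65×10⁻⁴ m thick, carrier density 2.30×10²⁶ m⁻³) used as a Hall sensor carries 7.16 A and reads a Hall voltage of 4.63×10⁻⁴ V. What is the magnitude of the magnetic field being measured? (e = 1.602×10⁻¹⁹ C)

B ≈ 0.870 T

From V_H = IB/(n e t), B = V_H n e t / I.
B = (4.63×10⁻⁴)(2.30×10²⁶)(1.602×10⁻¹⁹)(3.65×10⁻⁴)/7.16 ≈ 0.870 T.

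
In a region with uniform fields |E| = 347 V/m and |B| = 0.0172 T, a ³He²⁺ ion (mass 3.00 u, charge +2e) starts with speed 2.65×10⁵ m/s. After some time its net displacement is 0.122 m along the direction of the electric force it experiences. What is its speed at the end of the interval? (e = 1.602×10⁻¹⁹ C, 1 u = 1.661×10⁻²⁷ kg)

v_f ≈ 2.75×10⁵ m/s

B does no work; ΔKE = |q|E d.
½mv_f² = ½mv₀² + |q|Ed = ½(4.983×10⁻²⁷)(2.65×10⁵)² + (3.204×10⁻¹⁹)(347)(0.122) ≈ 1.750×10⁻¹⁶ J + 1.356×10⁻¹⁷ J ≈ 1.885×10⁻¹⁶ J.
v_f = √(2·1.885×10⁻¹⁶/4.983×10⁻²⁷) ≈ 2.75×10⁵ m/s.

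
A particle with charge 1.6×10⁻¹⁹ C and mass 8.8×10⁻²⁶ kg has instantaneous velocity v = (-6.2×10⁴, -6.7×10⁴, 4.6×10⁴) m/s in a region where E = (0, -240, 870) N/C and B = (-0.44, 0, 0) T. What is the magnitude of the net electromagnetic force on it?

|F| ≈ 5.63×10⁻¹⁵ N

v×B = (0, -2.02×10⁴, -2.95×10⁴) N/C.
E + v×B = (0, -2.05×10⁴, -2.86×10⁴) N/C.
F = q(E + v×B) = (1.6×10⁻¹⁹ C)·(0, -2.05×10⁴, -2.86×10⁴) = (0, -3.28×10⁻¹⁵, -4.58×10⁻¹⁵) N.
|F| = 5.63×10⁻¹⁵ N.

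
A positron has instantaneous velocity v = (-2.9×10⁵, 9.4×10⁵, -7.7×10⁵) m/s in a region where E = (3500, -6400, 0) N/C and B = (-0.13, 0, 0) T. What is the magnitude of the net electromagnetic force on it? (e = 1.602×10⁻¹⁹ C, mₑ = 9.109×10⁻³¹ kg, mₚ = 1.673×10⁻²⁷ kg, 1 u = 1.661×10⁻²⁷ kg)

|F| ≈ 2.47×10⁻¹⁴ N

v×B = (0, 1.00×10⁵, 1.22×10⁵) N/C.
E + v×B = (3500, 9.37×10⁴, 1.22×10⁵) N/C.
F = q(E + v×B) = (1.602×10⁻¹⁹ C)·(3500, 9.37×10⁴, 1.22×10⁵) = (5.61×10⁻¹⁶, 1.50×10⁻¹⁴, 1.96×10⁻¹⁴) N.
|F| = 2.47×10⁻¹⁴ N.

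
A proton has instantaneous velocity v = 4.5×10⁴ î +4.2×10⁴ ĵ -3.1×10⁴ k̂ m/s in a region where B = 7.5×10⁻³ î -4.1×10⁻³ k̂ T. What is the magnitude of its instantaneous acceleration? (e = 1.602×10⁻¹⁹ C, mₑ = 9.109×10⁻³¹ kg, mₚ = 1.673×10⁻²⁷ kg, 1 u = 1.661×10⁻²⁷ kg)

v×B = (-172, -48.0, -315) N/C.
F = q v×B = (1.602×10⁻¹⁹ C)·(-172, -48.0, -315) = (-2.76×10⁻¹⁷, -7.69×10⁻¹⁸, -5.05×10⁻¹⁷) N.
|a| = |F|/m = 5.802×10⁻¹⁷/1.673×10⁻²⁷ ≈ 3.47×10¹⁰ m/s².

|a| ≈ 3.47×10¹⁰ m/s²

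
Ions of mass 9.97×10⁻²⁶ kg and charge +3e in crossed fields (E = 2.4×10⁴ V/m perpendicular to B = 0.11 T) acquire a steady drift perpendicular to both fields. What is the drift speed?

In crossed fields the guiding centre drifts at v_d = |E×B|/B² = E/B, independent of charge and mass.
v_d = 2.4×10⁴/0.11 = 2.2×10⁵ m/s.

v_d ≈ 2.2×10⁵ m/s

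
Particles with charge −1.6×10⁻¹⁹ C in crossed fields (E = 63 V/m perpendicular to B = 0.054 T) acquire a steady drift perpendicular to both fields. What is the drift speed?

The steady drift has the magnetic force balancing the electric force, so v_d = E/B.
v_d = 63/0.054 = 1200 m/s.

v_d ≈ 1200 m/s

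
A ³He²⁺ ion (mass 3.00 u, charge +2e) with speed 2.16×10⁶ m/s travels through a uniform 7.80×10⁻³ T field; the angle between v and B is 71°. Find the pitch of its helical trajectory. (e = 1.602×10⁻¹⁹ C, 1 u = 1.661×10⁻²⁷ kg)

v∥ = v cosθ = 2.16×10⁶·cos71° ≈ 7.032×10⁵ m/s.
T = 2πm/(|q|B) = 2π(4.983×10⁻²⁷)/((3.204×10⁻¹⁹)(7.80×10⁻³)) ≈ 1.253×10⁻⁵ s.
pitch = v∥ T = (7.032×10⁵)(1.253×10⁻⁵) ≈ 8.81 m.

p ≈ 8.81 m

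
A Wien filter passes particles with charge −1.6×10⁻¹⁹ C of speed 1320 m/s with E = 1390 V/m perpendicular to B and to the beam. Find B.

Balance of forces in the selector: qE = qvB ⇒ B = E/v.
B = 1390/1320 = 1.05 T.

B = 1.05 T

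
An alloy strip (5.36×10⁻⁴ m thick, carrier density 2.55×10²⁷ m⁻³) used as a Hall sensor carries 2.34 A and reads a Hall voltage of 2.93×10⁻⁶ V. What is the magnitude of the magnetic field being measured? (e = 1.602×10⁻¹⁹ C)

B ≈ 0.274 T

From V_H = IB/(n e t), B = V_H n e t / I.
B = (2.93×10⁻⁶)(2.55×10²⁷)(1.602×10⁻¹⁹)(5.36×10⁻⁴)/2.34 ≈ 0.274 T.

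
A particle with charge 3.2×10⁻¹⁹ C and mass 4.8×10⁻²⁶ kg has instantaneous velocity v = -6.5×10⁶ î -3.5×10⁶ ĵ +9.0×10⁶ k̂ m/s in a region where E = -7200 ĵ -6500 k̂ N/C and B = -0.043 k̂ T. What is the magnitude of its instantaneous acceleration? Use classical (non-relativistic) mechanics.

v×B = (1.50×10⁵, -2.80×10⁵, 0) N/C.
E + v×B = (1.50×10⁵, -2.87×10⁵, -6500) N/C.
F = q(E + v×B) = (3.2×10⁻¹⁹ C)·(1.50×10⁵, -2.87×10⁵, -6500) = (4.82×10⁻¹⁴, -9.17×10⁻¹⁴, -2.08×10⁻¹⁵) N.
|a| = |F|/m = 1.036×10⁻¹³/4.8×10⁻²⁶ ≈ 2.16×10¹² m/s².

|a| ≈ 2.16×10¹² m/s²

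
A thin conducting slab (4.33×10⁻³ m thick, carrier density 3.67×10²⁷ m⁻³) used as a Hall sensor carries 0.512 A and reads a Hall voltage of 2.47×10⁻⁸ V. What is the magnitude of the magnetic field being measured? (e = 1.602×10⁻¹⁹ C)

B ≈ 0.123 T

From V_H = IB/(n e t), B = V_H n e t / I.
B = (2.47×10⁻⁸)(3.67×10²⁷)(1.602×10⁻¹⁹)(4.33×10⁻³)/0.512 ≈ 0.123 T.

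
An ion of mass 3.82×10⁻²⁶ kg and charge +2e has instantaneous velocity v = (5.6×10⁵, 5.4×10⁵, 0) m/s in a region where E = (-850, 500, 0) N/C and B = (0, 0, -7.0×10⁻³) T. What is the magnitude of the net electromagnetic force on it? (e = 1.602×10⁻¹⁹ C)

v×B = (-3780, 3920, 0) N/C.
E + v×B = (-4630, 4420, 0) N/C.
F = q(E + v×B) = (3.204×10⁻¹⁹ C)·(-4630, 4420, 0) = (-1.48×10⁻¹⁵, 1.42×10⁻¹⁵, 0) N.
|F| = 2.05×10⁻¹⁵ N.

|F| ≈ 2.05×10⁻¹⁵ N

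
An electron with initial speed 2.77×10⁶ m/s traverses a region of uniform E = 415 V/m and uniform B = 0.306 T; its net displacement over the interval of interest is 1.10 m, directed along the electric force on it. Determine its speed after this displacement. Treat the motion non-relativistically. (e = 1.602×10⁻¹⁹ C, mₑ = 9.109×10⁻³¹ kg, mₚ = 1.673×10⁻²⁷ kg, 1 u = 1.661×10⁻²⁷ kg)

B does no work; ΔKE = |q|E d.
½mv_f² = ½mv₀² + |q|Ed = ½(9.109×10⁻³¹)(2.77×10⁶)² + (1.602×10⁻¹⁹)(415)(1.10) ≈ 3.495×10⁻¹⁸ J + 7.313×10⁻¹⁷ J ≈ 7.663×10⁻¹⁷ J.
v_f = √(2·7.663×10⁻¹⁷/9.109×10⁻³¹) ≈ 1.30×10⁷ m/s.

v_f ≈ 1.30×10⁷ m/s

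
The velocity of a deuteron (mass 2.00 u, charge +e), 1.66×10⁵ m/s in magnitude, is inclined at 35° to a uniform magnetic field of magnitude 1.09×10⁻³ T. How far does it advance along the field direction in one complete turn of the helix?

p ≈ 16.3 m

v∥ = v cosθ = 1.66×10⁵·cos35° ≈ 1.360×10⁵ m/s.
T = 2πm/(|q|B) = 2π(3.322×10⁻²⁷)/((1.602×10⁻¹⁹)(1.09×10⁻³)) ≈ 1.195×10⁻⁴ s.
pitch = v∥ T = (1.360×10⁵)(1.195×10⁻⁴) ≈ 16.3 m.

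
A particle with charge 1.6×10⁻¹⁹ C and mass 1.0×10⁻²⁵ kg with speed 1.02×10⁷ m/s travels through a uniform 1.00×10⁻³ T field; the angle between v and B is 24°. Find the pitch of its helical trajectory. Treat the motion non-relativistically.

v∥ = v cosθ = 1.02×10⁷·cos24° ≈ 9.318×10⁶ m/s.
T = 2πm/(|q|B) = 2π(1.0×10⁻²⁵)/((1.6×10⁻¹⁹)(1.00×10⁻³)) ≈ 3.927×10⁻³ s.
pitch = v∥ T = (9.318×10⁶)(3.927×10⁻³) ≈ 3.66×10⁴ m.

p ≈ 3.66×10⁴ m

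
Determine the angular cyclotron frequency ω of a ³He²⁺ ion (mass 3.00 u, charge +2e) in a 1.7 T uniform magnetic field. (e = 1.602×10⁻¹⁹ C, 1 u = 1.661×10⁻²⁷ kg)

ω ≈ 1.1×10⁸ rad/s

ω = |q|B/m.
ω = (3.204×10⁻¹⁹)(1.7)/4.983×10⁻²⁷ ≈ 1.1×10⁸ rad/s.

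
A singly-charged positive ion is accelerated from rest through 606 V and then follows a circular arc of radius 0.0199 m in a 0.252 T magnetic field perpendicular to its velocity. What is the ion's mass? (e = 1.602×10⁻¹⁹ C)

Combine |q|V = ½mv² and r = mv/(|q|B): eliminate v to get m = qB²r²/(2V).
m = (1.602×10⁻¹⁹)(0.252)²(0.0199)²/(2·606) ≈ 3.32×10⁻²⁷ kg.

m ≈ 3.32×10⁻²⁷ kg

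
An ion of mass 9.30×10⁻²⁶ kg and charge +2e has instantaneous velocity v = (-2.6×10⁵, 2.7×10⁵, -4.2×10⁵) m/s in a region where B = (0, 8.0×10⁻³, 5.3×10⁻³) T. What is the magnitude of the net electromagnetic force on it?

v×B = (4790, 1380, -2080) N/C.
F = q v×B = (3.204×10⁻¹⁹ C)·(4790, 1380, -2080) = (1.54×10⁻¹⁵, 4.42×10⁻¹⁶, -6.66×10⁻¹⁶) N.
|F| = 1.73×10⁻¹⁵ N.

|F| ≈ 1.73×10⁻¹⁵ N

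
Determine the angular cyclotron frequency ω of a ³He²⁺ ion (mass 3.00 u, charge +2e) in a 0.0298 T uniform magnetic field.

ω ≈ 1.92×10⁶ rad/s

ω = |q|B/m.
ω = (3.204×10⁻¹⁹)(0.0298)/4.983×10⁻²⁷ ≈ 1.92×10⁶ rad/s.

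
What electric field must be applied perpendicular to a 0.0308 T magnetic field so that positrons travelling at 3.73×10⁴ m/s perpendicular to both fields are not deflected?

For straight-line motion qE = qvB, so E = vB.
E = 3.73×10⁴ × 0.0308 = 1150 V/m.

E = 1150 V/m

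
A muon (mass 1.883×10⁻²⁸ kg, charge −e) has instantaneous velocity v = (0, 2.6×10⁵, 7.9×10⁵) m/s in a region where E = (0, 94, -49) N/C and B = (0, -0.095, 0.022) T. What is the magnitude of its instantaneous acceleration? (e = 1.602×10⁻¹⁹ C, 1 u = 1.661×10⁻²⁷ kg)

v×B = (8.08×10⁴, 0, 0) N/C.
E + v×B = (8.08×10⁴, 94.0, -49.0) N/C.
F = q(E + v×B) = (−1.602×10⁻¹⁹ C)·(8.08×10⁴, 94.0, -49.0) = (-1.29×10⁻¹⁴, -1.51×10⁻¹⁷, 7.85×10⁻¹⁸) N.
|a| = |F|/m = 1.294×10⁻¹⁴/1.883×10⁻²⁸ ≈ 6.87×10¹³ m/s².

|a| ≈ 6.87×10¹³ m/s²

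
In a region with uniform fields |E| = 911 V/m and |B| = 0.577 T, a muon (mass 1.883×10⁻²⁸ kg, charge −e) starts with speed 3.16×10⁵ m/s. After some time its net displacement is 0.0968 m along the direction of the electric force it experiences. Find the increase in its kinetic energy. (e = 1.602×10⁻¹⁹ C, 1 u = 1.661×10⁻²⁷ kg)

The magnetic force is always ⟂ v and does no work; only the electric force changes KE.
ΔKE = F_E · d = |q|E d = (1.602×10⁻¹⁹)(911)(0.0968) ≈ 1.41×10⁻¹⁷ J.

ΔKE ≈ 1.41×10⁻¹⁷ J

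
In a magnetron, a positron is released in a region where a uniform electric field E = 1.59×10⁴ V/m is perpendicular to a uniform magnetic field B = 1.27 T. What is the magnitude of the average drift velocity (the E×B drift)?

In crossed fields the guiding centre drifts at v_d = |E×B|/B² = E/B, independent of charge and mass.
v_d = 1.59×10⁴/1.27 = 1.25×10⁴ m/s.

v_d ≈ 1.25×10⁴ m/s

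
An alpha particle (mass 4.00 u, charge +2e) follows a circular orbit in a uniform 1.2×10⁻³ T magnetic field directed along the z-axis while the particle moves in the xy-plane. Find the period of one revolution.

T ≈ 1.1×10⁻⁴ s

The cyclotron period depends only on m, q, B: T = 2πm/(|q|B).
T = 2π(6.644×10⁻²⁷)/((3.204×10⁻¹⁹)(1.2×10⁻³)) ≈ 1.1×10⁻⁴ s.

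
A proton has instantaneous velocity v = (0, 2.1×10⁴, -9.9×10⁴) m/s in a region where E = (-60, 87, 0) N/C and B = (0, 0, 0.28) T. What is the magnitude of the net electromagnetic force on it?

|F| ≈ 9.32×10⁻¹⁶ N

v×B = (5880, 0, 0) N/C.
E + v×B = (5820, 87.0, 0) N/C.
F = q(E + v×B) = (1.602×10⁻¹⁹ C)·(5820, 87.0, 0) = (9.32×10⁻¹⁶, 1.39×10⁻¹⁷, 0) N.
|F| = 9.32×10⁻¹⁶ N.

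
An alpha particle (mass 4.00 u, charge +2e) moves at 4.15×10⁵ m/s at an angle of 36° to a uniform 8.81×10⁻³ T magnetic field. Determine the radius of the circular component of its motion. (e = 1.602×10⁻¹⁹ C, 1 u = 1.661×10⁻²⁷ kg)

v⊥ = v sinθ = 4.15×10⁵·sin36° ≈ 2.439×10⁵ m/s.
r = m v⊥/(|q|B) = (6.644×10⁻²⁷)(2.439×10⁵)/((3.204×10⁻¹⁹)(8.81×10⁻³)) ≈ 0.574 m.

r ≈ 0.574 m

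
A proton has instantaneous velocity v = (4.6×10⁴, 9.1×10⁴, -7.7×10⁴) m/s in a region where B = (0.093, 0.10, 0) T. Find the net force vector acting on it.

F ≈ (1.23×10⁻¹⁵, -1.15×10⁻¹⁵, -6.19×10⁻¹⁶) N

v×B = (7700, -7160, -3860) N/C.
F = q v×B = (1.602×10⁻¹⁹ C)·(7700, -7160, -3860) = (1.23×10⁻¹⁵, -1.15×10⁻¹⁵, -6.19×10⁻¹⁶) N.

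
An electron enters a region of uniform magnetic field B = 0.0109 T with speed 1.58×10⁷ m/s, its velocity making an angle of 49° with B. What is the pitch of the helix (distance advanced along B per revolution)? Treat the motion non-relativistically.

p ≈ 0.0340 m

v∥ = v cosθ = 1.58×10⁷·cos49° ≈ 1.037×10⁷ m/s.
T = 2πm/(|q|B) = 2π(9.109×10⁻³¹)/((1.602×10⁻¹⁹)(0.0109)) ≈ 3.278×10⁻⁹ s.
pitch = v∥ T = (1.037×10⁷)(3.278×10⁻⁹) ≈ 0.0340 m.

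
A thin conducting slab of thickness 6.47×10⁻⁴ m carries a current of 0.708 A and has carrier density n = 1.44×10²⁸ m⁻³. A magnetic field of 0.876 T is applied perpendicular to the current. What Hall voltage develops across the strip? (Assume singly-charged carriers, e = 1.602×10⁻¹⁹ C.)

V_H ≈ 4.16×10⁻⁷ V

V_H = IB/(n e t).
V_H = (0.708)(0.876)/((1.44×10²⁸)(1.602×10⁻¹⁹)(6.47×10⁻⁴)) ≈ 4.16×10⁻⁷ V.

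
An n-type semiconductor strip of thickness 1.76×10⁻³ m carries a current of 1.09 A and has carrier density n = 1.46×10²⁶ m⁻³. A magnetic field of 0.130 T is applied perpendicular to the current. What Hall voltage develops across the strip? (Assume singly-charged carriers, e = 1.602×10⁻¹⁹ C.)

V_H = IB/(n e t).
V_H = (1.09)(0.130)/((1.46×10²⁶)(1.602×10⁻¹⁹)(1.76×10⁻³)) ≈ 3.44×10⁻⁶ V.

V_H ≈ 3.44×10⁻⁶ V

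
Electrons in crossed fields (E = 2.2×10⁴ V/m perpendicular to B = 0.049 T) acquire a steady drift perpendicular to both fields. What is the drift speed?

The E×B drift speed is v_d = E/B.
v_d = 2.2×10⁴/0.049 = 4.5×10⁵ m/s.

v_d ≈ 4.5×10⁵ m/s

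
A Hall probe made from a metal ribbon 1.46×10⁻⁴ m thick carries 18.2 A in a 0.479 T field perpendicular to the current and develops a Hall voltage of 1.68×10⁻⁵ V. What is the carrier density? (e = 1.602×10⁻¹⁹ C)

n ≈ 2.22×10²⁸ m⁻³

From V_H = IB/(n e t), n = IB/(V_H e t).
n = (18.2)(0.479)/((1.68×10⁻⁵)(1.602×10⁻¹⁹)(1.46×10⁻⁴)) ≈ 2.22×10²⁸ m⁻³.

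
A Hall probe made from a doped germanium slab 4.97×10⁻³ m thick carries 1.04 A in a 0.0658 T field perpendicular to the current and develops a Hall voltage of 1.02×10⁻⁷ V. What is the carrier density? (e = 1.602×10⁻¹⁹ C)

n ≈ 8.43×10²⁶ m⁻³

From V_H = IB/(n e t), n = IB/(V_H e t).
n = (1.04)(0.0658)/((1.02×10⁻⁷)(1.602×10⁻¹⁹)(4.97×10⁻³)) ≈ 8.43×10²⁶ m⁻³.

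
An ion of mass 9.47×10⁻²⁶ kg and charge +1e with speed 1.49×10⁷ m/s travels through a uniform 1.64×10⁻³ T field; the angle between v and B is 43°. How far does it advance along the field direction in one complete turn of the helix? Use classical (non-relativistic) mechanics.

v∥ = v cosθ = 1.49×10⁷·cos43° ≈ 1.090×10⁷ m/s.
T = 2πm/(|q|B) = 2π(9.47×10⁻²⁶)/((1.602×10⁻¹⁹)(1.64×10⁻³)) ≈ 2.265×10⁻³ s.
pitch = v∥ T = (1.090×10⁷)(2.265×10⁻³) ≈ 2.47×10⁴ m.

p ≈ 2.47×10⁴ m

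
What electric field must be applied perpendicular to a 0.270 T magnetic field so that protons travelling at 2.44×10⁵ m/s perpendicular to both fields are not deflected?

For straight-line motion qE = qvB, so E = vB.
E = 2.44×10⁵ × 0.270 = 6.59×10⁴ V/m.

E = 6.59×10⁴ V/m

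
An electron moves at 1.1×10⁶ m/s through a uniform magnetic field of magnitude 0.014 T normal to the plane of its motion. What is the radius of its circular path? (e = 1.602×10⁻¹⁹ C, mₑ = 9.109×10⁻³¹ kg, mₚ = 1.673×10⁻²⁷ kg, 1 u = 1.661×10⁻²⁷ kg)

r ≈ 4.5×10⁻⁴ m

The magnetic force provides the centripetal force: |q|vB = mv²/r.
r = mv/(|q|B) = (9.109×10⁻³¹)(1.1×10⁶)/((1.602×10⁻¹⁹)(0.014)) ≈ 4.5×10⁻⁴ m.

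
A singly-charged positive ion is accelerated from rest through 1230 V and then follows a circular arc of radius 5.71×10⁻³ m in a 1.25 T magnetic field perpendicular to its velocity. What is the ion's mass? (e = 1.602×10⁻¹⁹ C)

m ≈ 3.32×10⁻²⁷ kg

Combine |q|V = ½mv² and r = mv/(|q|B): eliminate v to get m = qB²r²/(2V).
m = (1.602×10⁻¹⁹)(1.25)²(5.71×10⁻³)²/(2·1230) ≈ 3.32×10⁻²⁷ kg.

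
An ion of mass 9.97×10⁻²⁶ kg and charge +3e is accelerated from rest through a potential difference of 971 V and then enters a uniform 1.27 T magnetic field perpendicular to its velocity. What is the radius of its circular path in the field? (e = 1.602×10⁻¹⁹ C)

Acceleration: |q|V = ½mv² ⇒ v = √(2|q|V/m) = √(2·4.806×10⁻¹⁹·971/9.97×10⁻²⁶) ≈ 9.675×10⁴ m/s.
In the field: r = mv/(|q|B) = (9.97×10⁻²⁶)(9.675×10⁴)/((4.806×10⁻¹⁹)(1.27)) ≈ 0.0158 m.

r ≈ 0.0158 m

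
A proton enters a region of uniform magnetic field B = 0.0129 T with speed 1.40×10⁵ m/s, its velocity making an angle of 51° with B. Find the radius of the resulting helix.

v⊥ = v sinθ = 1.40×10⁵·sin51° ≈ 1.088×10⁵ m/s.
r = m v⊥/(|q|B) = (1.673×10⁻²⁷)(1.088×10⁵)/((1.602×10⁻¹⁹)(0.0129)) ≈ 0.0881 m.

r ≈ 0.0881 m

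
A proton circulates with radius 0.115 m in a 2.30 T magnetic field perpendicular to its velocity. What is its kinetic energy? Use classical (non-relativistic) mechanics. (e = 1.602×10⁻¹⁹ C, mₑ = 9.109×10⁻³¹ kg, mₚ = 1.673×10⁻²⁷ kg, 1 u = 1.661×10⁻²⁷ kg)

v = |q|Br/m, then KE = ½mv² = (qBr)²/(2m).
v = (1.602×10⁻¹⁹)(2.30)(0.115)/1.673×10⁻²⁷ ≈ 2.533×10⁷ m/s.
KE = ½(1.673×10⁻²⁷)(2.533×10⁷)² ≈ 5.37×10⁻¹³ J.

KE ≈ 5.37×10⁻¹³ J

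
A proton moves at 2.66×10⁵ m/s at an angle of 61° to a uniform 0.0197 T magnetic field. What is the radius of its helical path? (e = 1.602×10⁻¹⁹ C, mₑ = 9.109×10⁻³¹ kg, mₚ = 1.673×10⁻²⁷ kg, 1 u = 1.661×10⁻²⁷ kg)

v⊥ = v sinθ = 2.66×10⁵·sin61° ≈ 2.326×10⁵ m/s.
r = m v⊥/(|q|B) = (1.673×10⁻²⁷)(2.326×10⁵)/((1.602×10⁻¹⁹)(0.0197)) ≈ 0.123 m.

r ≈ 0.123 m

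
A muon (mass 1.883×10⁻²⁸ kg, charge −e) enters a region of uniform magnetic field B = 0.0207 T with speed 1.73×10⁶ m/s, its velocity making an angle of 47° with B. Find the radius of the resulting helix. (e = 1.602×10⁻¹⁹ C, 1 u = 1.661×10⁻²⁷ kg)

v⊥ = v sinθ = 1.73×10⁶·sin47° ≈ 1.265×10⁶ m/s.
r = m v⊥/(|q|B) = (1.883×10⁻²⁸)(1.265×10⁶)/((1.602×10⁻¹⁹)(0.0207)) ≈ 0.0718 m.

r ≈ 0.0718 m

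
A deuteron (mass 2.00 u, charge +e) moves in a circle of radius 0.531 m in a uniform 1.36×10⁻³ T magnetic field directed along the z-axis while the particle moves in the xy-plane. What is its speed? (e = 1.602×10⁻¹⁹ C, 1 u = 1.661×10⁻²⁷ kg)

From |q|vB = mv²/r, v = |q|Br/m.
v = (1.602×10⁻¹⁹)(1.36×10⁻³)(0.531)/3.322×10⁻²⁷ ≈ 3.48×10⁴ m/s.

v ≈ 3.48×10⁴ m/s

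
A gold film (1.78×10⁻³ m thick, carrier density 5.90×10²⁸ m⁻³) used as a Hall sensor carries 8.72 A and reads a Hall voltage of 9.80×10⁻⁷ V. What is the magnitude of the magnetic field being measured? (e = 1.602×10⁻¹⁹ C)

From V_H = IB/(n e t), B = V_H n e t / I.
B = (9.80×10⁻⁷)(5.90×10²⁸)(1.602×10⁻¹⁹)(1.78×10⁻³)/8.72 ≈ 1.89 T.

B ≈ 1.89 T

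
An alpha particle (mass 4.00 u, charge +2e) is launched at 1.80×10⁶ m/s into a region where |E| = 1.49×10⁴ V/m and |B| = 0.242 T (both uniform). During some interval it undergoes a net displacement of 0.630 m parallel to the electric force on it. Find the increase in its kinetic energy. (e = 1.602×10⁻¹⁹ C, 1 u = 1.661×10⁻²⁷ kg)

The magnetic force is always ⟂ v and does no work; only the electric force changes KE.
ΔKE = F_E · d = |q|E d = (3.204×10⁻¹⁹)(1.49×10⁴)(0.630) ≈ 3.01×10⁻¹⁵ J.

ΔKE ≈ 3.01×10⁻¹⁵ J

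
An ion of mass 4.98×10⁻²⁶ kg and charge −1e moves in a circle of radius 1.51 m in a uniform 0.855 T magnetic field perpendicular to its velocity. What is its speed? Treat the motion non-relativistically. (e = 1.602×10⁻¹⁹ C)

From |q|vB = mv²/r, v = |q|Br/m.
v = (1.602×10⁻¹⁹)(0.855)(1.51)/4.98×10⁻²⁶ ≈ 4.15×10⁶ m/s.

v ≈ 4.15×10⁶ m/s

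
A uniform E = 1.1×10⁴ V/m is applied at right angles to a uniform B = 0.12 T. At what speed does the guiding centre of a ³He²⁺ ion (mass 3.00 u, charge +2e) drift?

The steady drift has the magnetic force balancing the electric force, so v_d = E/B.
v_d = 1.1×10⁴/0.12 = 9.2×10⁴ m/s.

v_d ≈ 9.2×10⁴ m/s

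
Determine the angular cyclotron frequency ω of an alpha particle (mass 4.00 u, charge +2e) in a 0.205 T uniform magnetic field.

ω = |q|B/m.
ω = (3.204×10⁻¹⁹)(0.205)/6.644×10⁻²⁷ ≈ 9.89×10⁶ rad/s.

ω ≈ 9.89×10⁶ rad/s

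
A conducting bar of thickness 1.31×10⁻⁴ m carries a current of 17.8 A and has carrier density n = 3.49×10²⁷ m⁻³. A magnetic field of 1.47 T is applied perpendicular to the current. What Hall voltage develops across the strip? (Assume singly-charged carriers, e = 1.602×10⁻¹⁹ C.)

V_H ≈ 3.57×10⁻⁴ V

V_H = IB/(n e t).
V_H = (17.8)(1.47)/((3.49×10²⁷)(1.602×10⁻¹⁹)(1.31×10⁻⁴)) ≈ 3.57×10⁻⁴ V.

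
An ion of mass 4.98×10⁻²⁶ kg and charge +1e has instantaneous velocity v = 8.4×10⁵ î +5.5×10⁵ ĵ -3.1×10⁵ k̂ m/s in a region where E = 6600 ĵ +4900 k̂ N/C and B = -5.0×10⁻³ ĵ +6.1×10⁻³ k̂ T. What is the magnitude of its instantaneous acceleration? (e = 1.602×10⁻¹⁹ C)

v×B = (1800, -5120, -4200) N/C.
E + v×B = (1800, 1480, 700) N/C.
F = q(E + v×B) = (1.602×10⁻¹⁹ C)·(1800, 1480, 700) = (2.89×10⁻¹⁶, 2.36×10⁻¹⁶, 1.12×10⁻¹⁶) N.
|a| = |F|/m = 3.900×10⁻¹⁶/4.98×10⁻²⁶ ≈ 7.83×10⁹ m/s².

|a| ≈ 7.83×10⁹ m/s²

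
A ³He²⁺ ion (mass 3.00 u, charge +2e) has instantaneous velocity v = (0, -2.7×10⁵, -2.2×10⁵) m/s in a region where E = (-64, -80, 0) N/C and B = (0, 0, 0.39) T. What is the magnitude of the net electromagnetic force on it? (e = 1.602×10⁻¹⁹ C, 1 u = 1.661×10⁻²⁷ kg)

|F| ≈ 3.38×10⁻¹⁴ N

v×B = (-1.05×10⁵, 0, 0) N/C.
E + v×B = (-1.05×10⁵, -80.0, 0) N/C.
F = q(E + v×B) = (3.204×10⁻¹⁹ C)·(-1.05×10⁵, -80.0, 0) = (-3.38×10⁻¹⁴, -2.56×10⁻¹⁷, 0) N.
|F| = 3.38×10⁻¹⁴ N.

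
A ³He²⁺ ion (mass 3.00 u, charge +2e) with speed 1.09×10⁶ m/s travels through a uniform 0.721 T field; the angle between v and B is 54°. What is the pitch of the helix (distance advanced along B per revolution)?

v∥ = v cosθ = 1.09×10⁶·cos54° ≈ 6.407×10⁵ m/s.
T = 2πm/(|q|B) = 2π(4.983×10⁻²⁷)/((3.204×10⁻¹⁹)(0.721)) ≈ 1.355×10⁻⁷ s.
pitch = v∥ T = (6.407×10⁵)(1.355×10⁻⁷) ≈ 0.0868 m.

p ≈ 0.0868 m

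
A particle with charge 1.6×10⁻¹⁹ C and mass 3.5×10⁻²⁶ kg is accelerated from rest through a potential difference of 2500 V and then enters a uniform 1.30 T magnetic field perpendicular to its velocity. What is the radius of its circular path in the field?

r ≈ 0.0254 m

Acceleration: |q|V = ½mv² ⇒ v = √(2|q|V/m) = √(2·1.6×10⁻¹⁹·2500/3.5×10⁻²⁶) ≈ 1.512×10⁵ m/s.
In the field: r = mv/(|q|B) = (3.5×10⁻²⁶)(1.512×10⁵)/((1.6×10⁻¹⁹)(1.30)) ≈ 0.0254 m.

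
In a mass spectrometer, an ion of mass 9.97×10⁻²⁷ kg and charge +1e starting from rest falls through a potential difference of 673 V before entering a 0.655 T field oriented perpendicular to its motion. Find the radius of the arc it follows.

r ≈ 0.0140 m

Acceleration: |q|V = ½mv² ⇒ v = √(2|q|V/m) = √(2·1.602×10⁻¹⁹·673/9.97×10⁻²⁷) ≈ 1.471×10⁵ m/s.
In the field: r = mv/(|q|B) = (9.97×10⁻²⁷)(1.471×10⁵)/((1.602×10⁻¹⁹)(0.655)) ≈ 0.0140 m.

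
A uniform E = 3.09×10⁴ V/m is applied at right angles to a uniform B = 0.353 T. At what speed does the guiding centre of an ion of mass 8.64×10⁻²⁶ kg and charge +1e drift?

The E×B drift speed is v_d = E/B.
v_d = 3.09×10⁴/0.353 = 8.75×10⁴ m/s.

v_d ≈ 8.75×10⁴ m/s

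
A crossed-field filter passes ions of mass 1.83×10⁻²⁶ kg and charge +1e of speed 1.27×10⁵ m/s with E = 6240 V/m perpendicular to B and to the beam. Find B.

Balance of forces in the selector: qE = qvB ⇒ B = E/v.
B = 6240/1.27×10⁵ = 0.0491 T.

B = 0.0491 T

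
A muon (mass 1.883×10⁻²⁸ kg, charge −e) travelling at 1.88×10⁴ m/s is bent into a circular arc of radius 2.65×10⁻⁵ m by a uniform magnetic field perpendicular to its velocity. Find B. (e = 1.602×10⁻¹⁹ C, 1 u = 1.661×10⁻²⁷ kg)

B ≈ 0.834 T

From |q|vB = mv²/r, B = mv/(|q|r).
B = (1.883×10⁻²⁸)(1.88×10⁴)/((1.602×10⁻¹⁹)(2.65×10⁻⁵)) ≈ 0.834 T.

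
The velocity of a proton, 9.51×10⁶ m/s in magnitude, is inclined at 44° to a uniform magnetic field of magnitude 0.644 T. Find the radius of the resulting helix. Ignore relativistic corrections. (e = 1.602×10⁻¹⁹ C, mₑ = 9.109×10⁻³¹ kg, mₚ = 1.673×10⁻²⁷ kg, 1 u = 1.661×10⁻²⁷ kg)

v⊥ = v sinθ = 9.51×10⁶·sin44° ≈ 6.606×10⁶ m/s.
r = m v⊥/(|q|B) = (1.673×10⁻²⁷)(6.606×10⁶)/((1.602×10⁻¹⁹)(0.644)) ≈ 0.107 m.

r ≈ 0.107 m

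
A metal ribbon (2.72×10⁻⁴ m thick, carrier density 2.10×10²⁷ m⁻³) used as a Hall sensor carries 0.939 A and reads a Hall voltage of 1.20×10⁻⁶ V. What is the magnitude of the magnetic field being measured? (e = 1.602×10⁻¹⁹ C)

B ≈ 0.117 T

From V_H = IB/(n e t), B = V_H n e t / I.
B = (1.20×10⁻⁶)(2.10×10²⁷)(1.602×10⁻¹⁹)(2.72×10⁻⁴)/0.939 ≈ 0.117 T.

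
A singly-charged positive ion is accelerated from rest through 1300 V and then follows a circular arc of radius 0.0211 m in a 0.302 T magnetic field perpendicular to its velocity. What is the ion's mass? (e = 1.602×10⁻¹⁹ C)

m ≈ 2.50×10⁻²⁷ kg

Combine |q|V = ½mv² and r = mv/(|q|B): eliminate v to get m = qB²r²/(2V).
m = (1.602×10⁻¹⁹)(0.302)²(0.0211)²/(2·1300) ≈ 2.50×10⁻²⁷ kg.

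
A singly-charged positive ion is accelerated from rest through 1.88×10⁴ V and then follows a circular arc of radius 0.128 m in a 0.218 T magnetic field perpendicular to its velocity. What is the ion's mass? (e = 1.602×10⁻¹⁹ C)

m ≈ 3.32×10⁻²⁷ kg

Combine |q|V = ½mv² and r = mv/(|q|B): eliminate v to get m = qB²r²/(2V).
m = (1.602×10⁻¹⁹)(0.218)²(0.128)²/(2·1.88×10⁴) ≈ 3.32×10⁻²⁷ kg.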